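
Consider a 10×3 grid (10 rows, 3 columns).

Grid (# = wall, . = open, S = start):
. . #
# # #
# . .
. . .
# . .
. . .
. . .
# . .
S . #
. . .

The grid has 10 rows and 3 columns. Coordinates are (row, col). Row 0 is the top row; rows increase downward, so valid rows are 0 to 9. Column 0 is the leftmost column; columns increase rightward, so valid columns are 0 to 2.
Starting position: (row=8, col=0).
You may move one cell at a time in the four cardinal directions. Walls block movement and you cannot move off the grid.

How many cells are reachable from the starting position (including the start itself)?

BFS flood-fill from (row=8, col=0):
  Distance 0: (row=8, col=0)
  Distance 1: (row=8, col=1), (row=9, col=0)
  Distance 2: (row=7, col=1), (row=9, col=1)
  Distance 3: (row=6, col=1), (row=7, col=2), (row=9, col=2)
  Distance 4: (row=5, col=1), (row=6, col=0), (row=6, col=2)
  Distance 5: (row=4, col=1), (row=5, col=0), (row=5, col=2)
  Distance 6: (row=3, col=1), (row=4, col=2)
  Distance 7: (row=2, col=1), (row=3, col=0), (row=3, col=2)
  Distance 8: (row=2, col=2)
Total reachable: 20 (grid has 22 open cells total)

Answer: Reachable cells: 20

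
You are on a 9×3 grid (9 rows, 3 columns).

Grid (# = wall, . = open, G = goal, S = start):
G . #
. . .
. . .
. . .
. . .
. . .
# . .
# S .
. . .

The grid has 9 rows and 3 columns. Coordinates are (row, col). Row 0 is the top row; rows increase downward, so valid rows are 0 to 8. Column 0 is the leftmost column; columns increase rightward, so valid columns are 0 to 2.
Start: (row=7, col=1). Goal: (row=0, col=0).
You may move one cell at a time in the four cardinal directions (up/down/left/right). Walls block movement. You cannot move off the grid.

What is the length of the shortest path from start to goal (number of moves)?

Answer: Shortest path length: 8

Derivation:
BFS from (row=7, col=1) until reaching (row=0, col=0):
  Distance 0: (row=7, col=1)
  Distance 1: (row=6, col=1), (row=7, col=2), (row=8, col=1)
  Distance 2: (row=5, col=1), (row=6, col=2), (row=8, col=0), (row=8, col=2)
  Distance 3: (row=4, col=1), (row=5, col=0), (row=5, col=2)
  Distance 4: (row=3, col=1), (row=4, col=0), (row=4, col=2)
  Distance 5: (row=2, col=1), (row=3, col=0), (row=3, col=2)
  Distance 6: (row=1, col=1), (row=2, col=0), (row=2, col=2)
  Distance 7: (row=0, col=1), (row=1, col=0), (row=1, col=2)
  Distance 8: (row=0, col=0)  <- goal reached here
One shortest path (8 moves): (row=7, col=1) -> (row=6, col=1) -> (row=5, col=1) -> (row=5, col=0) -> (row=4, col=0) -> (row=3, col=0) -> (row=2, col=0) -> (row=1, col=0) -> (row=0, col=0)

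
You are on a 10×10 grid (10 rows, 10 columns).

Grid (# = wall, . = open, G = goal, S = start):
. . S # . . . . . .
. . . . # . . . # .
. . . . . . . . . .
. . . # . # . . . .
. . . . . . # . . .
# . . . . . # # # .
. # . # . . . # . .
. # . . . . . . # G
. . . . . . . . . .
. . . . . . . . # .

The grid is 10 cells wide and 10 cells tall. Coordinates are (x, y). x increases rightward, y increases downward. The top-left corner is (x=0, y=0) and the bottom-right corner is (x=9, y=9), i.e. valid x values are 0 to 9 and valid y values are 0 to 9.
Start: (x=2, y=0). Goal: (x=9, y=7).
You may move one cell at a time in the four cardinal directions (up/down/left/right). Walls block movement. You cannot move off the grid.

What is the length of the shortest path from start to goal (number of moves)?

BFS from (x=2, y=0) until reaching (x=9, y=7):
  Distance 0: (x=2, y=0)
  Distance 1: (x=1, y=0), (x=2, y=1)
  Distance 2: (x=0, y=0), (x=1, y=1), (x=3, y=1), (x=2, y=2)
  Distance 3: (x=0, y=1), (x=1, y=2), (x=3, y=2), (x=2, y=3)
  Distance 4: (x=0, y=2), (x=4, y=2), (x=1, y=3), (x=2, y=4)
  Distance 5: (x=5, y=2), (x=0, y=3), (x=4, y=3), (x=1, y=4), (x=3, y=4), (x=2, y=5)
  Distance 6: (x=5, y=1), (x=6, y=2), (x=0, y=4), (x=4, y=4), (x=1, y=5), (x=3, y=5), (x=2, y=6)
  Distance 7: (x=5, y=0), (x=6, y=1), (x=7, y=2), (x=6, y=3), (x=5, y=4), (x=4, y=5), (x=2, y=7)
  Distance 8: (x=4, y=0), (x=6, y=0), (x=7, y=1), (x=8, y=2), (x=7, y=3), (x=5, y=5), (x=4, y=6), (x=3, y=7), (x=2, y=8)
  Distance 9: (x=7, y=0), (x=9, y=2), (x=8, y=3), (x=7, y=4), (x=5, y=6), (x=4, y=7), (x=1, y=8), (x=3, y=8), (x=2, y=9)
  Distance 10: (x=8, y=0), (x=9, y=1), (x=9, y=3), (x=8, y=4), (x=6, y=6), (x=5, y=7), (x=0, y=8), (x=4, y=8), (x=1, y=9), (x=3, y=9)
  Distance 11: (x=9, y=0), (x=9, y=4), (x=0, y=7), (x=6, y=7), (x=5, y=8), (x=0, y=9), (x=4, y=9)
  Distance 12: (x=9, y=5), (x=0, y=6), (x=7, y=7), (x=6, y=8), (x=5, y=9)
  Distance 13: (x=9, y=6), (x=7, y=8), (x=6, y=9)
  Distance 14: (x=8, y=6), (x=9, y=7), (x=8, y=8), (x=7, y=9)  <- goal reached here
One shortest path (14 moves): (x=2, y=0) -> (x=2, y=1) -> (x=3, y=1) -> (x=3, y=2) -> (x=4, y=2) -> (x=5, y=2) -> (x=6, y=2) -> (x=7, y=2) -> (x=8, y=2) -> (x=9, y=2) -> (x=9, y=3) -> (x=9, y=4) -> (x=9, y=5) -> (x=9, y=6) -> (x=9, y=7)

Answer: Shortest path length: 14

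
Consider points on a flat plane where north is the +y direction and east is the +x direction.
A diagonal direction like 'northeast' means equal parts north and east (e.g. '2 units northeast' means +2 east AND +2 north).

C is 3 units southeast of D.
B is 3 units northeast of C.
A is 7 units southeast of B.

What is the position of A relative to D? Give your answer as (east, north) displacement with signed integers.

Place D at the origin (east=0, north=0).
  C is 3 units southeast of D: delta (east=+3, north=-3); C at (east=3, north=-3).
  B is 3 units northeast of C: delta (east=+3, north=+3); B at (east=6, north=0).
  A is 7 units southeast of B: delta (east=+7, north=-7); A at (east=13, north=-7).
Therefore A relative to D: (east=13, north=-7).

Answer: A is at (east=13, north=-7) relative to D.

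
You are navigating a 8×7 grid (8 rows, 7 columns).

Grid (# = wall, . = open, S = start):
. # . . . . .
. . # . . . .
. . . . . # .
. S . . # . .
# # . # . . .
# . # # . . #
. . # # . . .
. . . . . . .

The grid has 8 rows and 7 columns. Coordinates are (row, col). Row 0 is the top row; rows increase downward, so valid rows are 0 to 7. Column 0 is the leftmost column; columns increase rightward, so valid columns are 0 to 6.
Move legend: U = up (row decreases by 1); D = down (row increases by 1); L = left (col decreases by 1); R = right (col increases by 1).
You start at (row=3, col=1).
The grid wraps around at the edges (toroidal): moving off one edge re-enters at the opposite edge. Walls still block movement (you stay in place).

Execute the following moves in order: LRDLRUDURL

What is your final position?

Answer: Final position: (row=2, col=1)

Derivation:
Start: (row=3, col=1)
  L (left): (row=3, col=1) -> (row=3, col=0)
  R (right): (row=3, col=0) -> (row=3, col=1)
  D (down): blocked, stay at (row=3, col=1)
  L (left): (row=3, col=1) -> (row=3, col=0)
  R (right): (row=3, col=0) -> (row=3, col=1)
  U (up): (row=3, col=1) -> (row=2, col=1)
  D (down): (row=2, col=1) -> (row=3, col=1)
  U (up): (row=3, col=1) -> (row=2, col=1)
  R (right): (row=2, col=1) -> (row=2, col=2)
  L (left): (row=2, col=2) -> (row=2, col=1)
Final: (row=2, col=1)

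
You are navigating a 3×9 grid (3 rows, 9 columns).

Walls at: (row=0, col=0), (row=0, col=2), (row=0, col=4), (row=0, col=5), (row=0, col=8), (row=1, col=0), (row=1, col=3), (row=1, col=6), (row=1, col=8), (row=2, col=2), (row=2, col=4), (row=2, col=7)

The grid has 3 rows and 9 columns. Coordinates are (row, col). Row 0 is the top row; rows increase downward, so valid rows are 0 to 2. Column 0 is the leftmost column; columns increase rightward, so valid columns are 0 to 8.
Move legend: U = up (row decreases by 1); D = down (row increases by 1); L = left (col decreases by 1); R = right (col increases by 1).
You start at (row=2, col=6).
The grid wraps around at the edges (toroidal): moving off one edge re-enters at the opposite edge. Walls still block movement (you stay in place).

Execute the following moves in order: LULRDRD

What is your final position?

Answer: Final position: (row=0, col=6)

Derivation:
Start: (row=2, col=6)
  L (left): (row=2, col=6) -> (row=2, col=5)
  U (up): (row=2, col=5) -> (row=1, col=5)
  L (left): (row=1, col=5) -> (row=1, col=4)
  R (right): (row=1, col=4) -> (row=1, col=5)
  D (down): (row=1, col=5) -> (row=2, col=5)
  R (right): (row=2, col=5) -> (row=2, col=6)
  D (down): (row=2, col=6) -> (row=0, col=6)
Final: (row=0, col=6)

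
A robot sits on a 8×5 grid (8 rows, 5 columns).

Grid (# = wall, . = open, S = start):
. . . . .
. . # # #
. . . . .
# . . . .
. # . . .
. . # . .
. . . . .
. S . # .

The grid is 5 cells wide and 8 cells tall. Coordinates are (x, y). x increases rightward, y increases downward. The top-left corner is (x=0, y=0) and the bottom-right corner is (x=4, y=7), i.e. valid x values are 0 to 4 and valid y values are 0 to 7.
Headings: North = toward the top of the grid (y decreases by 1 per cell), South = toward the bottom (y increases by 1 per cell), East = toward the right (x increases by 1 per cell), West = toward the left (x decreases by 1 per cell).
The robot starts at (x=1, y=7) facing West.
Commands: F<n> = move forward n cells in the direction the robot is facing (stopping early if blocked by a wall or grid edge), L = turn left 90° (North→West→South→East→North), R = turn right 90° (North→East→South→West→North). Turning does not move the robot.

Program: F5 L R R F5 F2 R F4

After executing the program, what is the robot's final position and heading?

Answer: Final position: (x=0, y=4), facing East

Derivation:
Start: (x=1, y=7), facing West
  F5: move forward 1/5 (blocked), now at (x=0, y=7)
  L: turn left, now facing South
  R: turn right, now facing West
  R: turn right, now facing North
  F5: move forward 3/5 (blocked), now at (x=0, y=4)
  F2: move forward 0/2 (blocked), now at (x=0, y=4)
  R: turn right, now facing East
  F4: move forward 0/4 (blocked), now at (x=0, y=4)
Final: (x=0, y=4), facing East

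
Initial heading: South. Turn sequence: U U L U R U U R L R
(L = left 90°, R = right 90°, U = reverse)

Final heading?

Answer: Final heading: East

Derivation:
Start: South
  U (U-turn (180°)) -> North
  U (U-turn (180°)) -> South
  L (left (90° counter-clockwise)) -> East
  U (U-turn (180°)) -> West
  R (right (90° clockwise)) -> North
  U (U-turn (180°)) -> South
  U (U-turn (180°)) -> North
  R (right (90° clockwise)) -> East
  L (left (90° counter-clockwise)) -> North
  R (right (90° clockwise)) -> East
Final: East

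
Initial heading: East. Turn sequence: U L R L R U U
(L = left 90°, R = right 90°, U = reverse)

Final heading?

Answer: Final heading: West

Derivation:
Start: East
  U (U-turn (180°)) -> West
  L (left (90° counter-clockwise)) -> South
  R (right (90° clockwise)) -> West
  L (left (90° counter-clockwise)) -> South
  R (right (90° clockwise)) -> West
  U (U-turn (180°)) -> East
  U (U-turn (180°)) -> West
Final: West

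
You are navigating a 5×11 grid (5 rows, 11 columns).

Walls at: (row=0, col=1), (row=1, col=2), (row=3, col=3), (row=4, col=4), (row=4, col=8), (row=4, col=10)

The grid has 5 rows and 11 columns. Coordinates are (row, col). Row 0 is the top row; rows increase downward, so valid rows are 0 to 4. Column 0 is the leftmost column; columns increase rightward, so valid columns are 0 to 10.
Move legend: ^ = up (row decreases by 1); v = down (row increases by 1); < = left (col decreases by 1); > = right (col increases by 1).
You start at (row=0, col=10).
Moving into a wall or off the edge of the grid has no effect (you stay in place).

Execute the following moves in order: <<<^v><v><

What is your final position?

Start: (row=0, col=10)
  < (left): (row=0, col=10) -> (row=0, col=9)
  < (left): (row=0, col=9) -> (row=0, col=8)
  < (left): (row=0, col=8) -> (row=0, col=7)
  ^ (up): blocked, stay at (row=0, col=7)
  v (down): (row=0, col=7) -> (row=1, col=7)
  > (right): (row=1, col=7) -> (row=1, col=8)
  < (left): (row=1, col=8) -> (row=1, col=7)
  v (down): (row=1, col=7) -> (row=2, col=7)
  > (right): (row=2, col=7) -> (row=2, col=8)
  < (left): (row=2, col=8) -> (row=2, col=7)
Final: (row=2, col=7)

Answer: Final position: (row=2, col=7)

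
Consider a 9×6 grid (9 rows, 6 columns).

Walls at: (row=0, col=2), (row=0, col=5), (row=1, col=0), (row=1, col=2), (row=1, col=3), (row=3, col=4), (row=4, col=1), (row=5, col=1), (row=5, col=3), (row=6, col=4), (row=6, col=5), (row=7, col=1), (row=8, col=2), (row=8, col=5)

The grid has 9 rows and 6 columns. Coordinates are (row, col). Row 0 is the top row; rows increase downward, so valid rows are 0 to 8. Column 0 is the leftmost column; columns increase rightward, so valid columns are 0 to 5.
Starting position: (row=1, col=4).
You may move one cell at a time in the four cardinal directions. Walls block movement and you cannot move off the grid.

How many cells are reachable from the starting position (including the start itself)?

BFS flood-fill from (row=1, col=4):
  Distance 0: (row=1, col=4)
  Distance 1: (row=0, col=4), (row=1, col=5), (row=2, col=4)
  Distance 2: (row=0, col=3), (row=2, col=3), (row=2, col=5)
  Distance 3: (row=2, col=2), (row=3, col=3), (row=3, col=5)
  Distance 4: (row=2, col=1), (row=3, col=2), (row=4, col=3), (row=4, col=5)
  Distance 5: (row=1, col=1), (row=2, col=0), (row=3, col=1), (row=4, col=2), (row=4, col=4), (row=5, col=5)
  Distance 6: (row=0, col=1), (row=3, col=0), (row=5, col=2), (row=5, col=4)
  Distance 7: (row=0, col=0), (row=4, col=0), (row=6, col=2)
  Distance 8: (row=5, col=0), (row=6, col=1), (row=6, col=3), (row=7, col=2)
  Distance 9: (row=6, col=0), (row=7, col=3)
  Distance 10: (row=7, col=0), (row=7, col=4), (row=8, col=3)
  Distance 11: (row=7, col=5), (row=8, col=0), (row=8, col=4)
  Distance 12: (row=8, col=1)
Total reachable: 40 (grid has 40 open cells total)

Answer: Reachable cells: 40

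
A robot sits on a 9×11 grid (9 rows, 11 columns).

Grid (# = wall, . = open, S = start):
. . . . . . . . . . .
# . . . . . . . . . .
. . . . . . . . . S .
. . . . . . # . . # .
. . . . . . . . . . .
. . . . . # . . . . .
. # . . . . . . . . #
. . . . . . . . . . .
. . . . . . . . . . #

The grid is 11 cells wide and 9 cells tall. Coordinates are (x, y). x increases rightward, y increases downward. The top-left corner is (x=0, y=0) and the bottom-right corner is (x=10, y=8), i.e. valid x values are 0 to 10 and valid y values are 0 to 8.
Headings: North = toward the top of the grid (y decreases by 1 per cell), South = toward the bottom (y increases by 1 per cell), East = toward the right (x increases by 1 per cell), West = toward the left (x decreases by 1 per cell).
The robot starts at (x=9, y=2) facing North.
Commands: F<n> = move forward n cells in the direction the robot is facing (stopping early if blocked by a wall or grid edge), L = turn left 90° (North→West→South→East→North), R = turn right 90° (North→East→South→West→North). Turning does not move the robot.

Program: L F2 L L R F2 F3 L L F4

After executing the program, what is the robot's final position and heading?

Answer: Final position: (x=7, y=3), facing North

Derivation:
Start: (x=9, y=2), facing North
  L: turn left, now facing West
  F2: move forward 2, now at (x=7, y=2)
  L: turn left, now facing South
  L: turn left, now facing East
  R: turn right, now facing South
  F2: move forward 2, now at (x=7, y=4)
  F3: move forward 3, now at (x=7, y=7)
  L: turn left, now facing East
  L: turn left, now facing North
  F4: move forward 4, now at (x=7, y=3)
Final: (x=7, y=3), facing North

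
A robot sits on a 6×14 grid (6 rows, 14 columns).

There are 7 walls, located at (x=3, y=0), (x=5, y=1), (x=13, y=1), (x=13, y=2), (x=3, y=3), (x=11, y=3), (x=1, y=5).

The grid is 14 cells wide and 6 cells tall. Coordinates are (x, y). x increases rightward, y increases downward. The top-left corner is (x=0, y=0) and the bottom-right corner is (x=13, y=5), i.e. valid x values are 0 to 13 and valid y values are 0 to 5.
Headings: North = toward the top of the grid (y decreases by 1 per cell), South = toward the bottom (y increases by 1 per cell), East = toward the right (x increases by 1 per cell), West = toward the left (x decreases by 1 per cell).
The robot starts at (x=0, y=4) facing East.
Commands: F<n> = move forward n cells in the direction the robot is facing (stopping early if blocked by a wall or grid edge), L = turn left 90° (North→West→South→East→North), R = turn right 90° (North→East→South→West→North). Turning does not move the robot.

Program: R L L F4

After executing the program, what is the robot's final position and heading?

Answer: Final position: (x=0, y=0), facing North

Derivation:
Start: (x=0, y=4), facing East
  R: turn right, now facing South
  L: turn left, now facing East
  L: turn left, now facing North
  F4: move forward 4, now at (x=0, y=0)
Final: (x=0, y=0), facing North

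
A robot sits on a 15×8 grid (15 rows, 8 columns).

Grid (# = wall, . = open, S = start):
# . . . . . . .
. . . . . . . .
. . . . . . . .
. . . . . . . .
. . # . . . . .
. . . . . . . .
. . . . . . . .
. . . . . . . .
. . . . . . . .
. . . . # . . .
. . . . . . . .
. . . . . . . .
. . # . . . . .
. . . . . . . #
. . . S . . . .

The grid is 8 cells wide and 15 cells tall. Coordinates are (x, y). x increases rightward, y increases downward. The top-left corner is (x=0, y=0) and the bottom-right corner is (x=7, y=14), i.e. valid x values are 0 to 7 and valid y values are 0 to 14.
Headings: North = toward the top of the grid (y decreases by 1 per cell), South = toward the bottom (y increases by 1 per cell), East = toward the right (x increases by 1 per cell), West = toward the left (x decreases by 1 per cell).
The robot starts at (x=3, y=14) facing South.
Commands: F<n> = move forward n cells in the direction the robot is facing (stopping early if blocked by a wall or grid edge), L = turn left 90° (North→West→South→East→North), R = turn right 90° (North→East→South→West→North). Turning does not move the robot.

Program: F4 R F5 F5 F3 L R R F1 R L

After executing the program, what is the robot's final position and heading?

Answer: Final position: (x=0, y=13), facing North

Derivation:
Start: (x=3, y=14), facing South
  F4: move forward 0/4 (blocked), now at (x=3, y=14)
  R: turn right, now facing West
  F5: move forward 3/5 (blocked), now at (x=0, y=14)
  F5: move forward 0/5 (blocked), now at (x=0, y=14)
  F3: move forward 0/3 (blocked), now at (x=0, y=14)
  L: turn left, now facing South
  R: turn right, now facing West
  R: turn right, now facing North
  F1: move forward 1, now at (x=0, y=13)
  R: turn right, now facing East
  L: turn left, now facing North
Final: (x=0, y=13), facing North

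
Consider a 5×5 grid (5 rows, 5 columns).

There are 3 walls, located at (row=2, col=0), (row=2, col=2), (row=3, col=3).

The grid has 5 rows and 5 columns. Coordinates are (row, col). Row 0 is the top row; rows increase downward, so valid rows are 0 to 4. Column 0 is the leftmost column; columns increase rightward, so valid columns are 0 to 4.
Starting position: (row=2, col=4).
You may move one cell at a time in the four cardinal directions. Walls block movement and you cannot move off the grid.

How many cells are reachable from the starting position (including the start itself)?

Answer: Reachable cells: 22

Derivation:
BFS flood-fill from (row=2, col=4):
  Distance 0: (row=2, col=4)
  Distance 1: (row=1, col=4), (row=2, col=3), (row=3, col=4)
  Distance 2: (row=0, col=4), (row=1, col=3), (row=4, col=4)
  Distance 3: (row=0, col=3), (row=1, col=2), (row=4, col=3)
  Distance 4: (row=0, col=2), (row=1, col=1), (row=4, col=2)
  Distance 5: (row=0, col=1), (row=1, col=0), (row=2, col=1), (row=3, col=2), (row=4, col=1)
  Distance 6: (row=0, col=0), (row=3, col=1), (row=4, col=0)
  Distance 7: (row=3, col=0)
Total reachable: 22 (grid has 22 open cells total)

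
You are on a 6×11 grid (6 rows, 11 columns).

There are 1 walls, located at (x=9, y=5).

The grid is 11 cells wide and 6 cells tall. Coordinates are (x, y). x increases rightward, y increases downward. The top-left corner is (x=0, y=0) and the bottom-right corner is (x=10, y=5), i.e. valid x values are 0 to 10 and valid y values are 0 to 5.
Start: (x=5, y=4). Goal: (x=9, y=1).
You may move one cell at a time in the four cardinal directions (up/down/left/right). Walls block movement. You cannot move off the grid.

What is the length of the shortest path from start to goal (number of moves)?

Answer: Shortest path length: 7

Derivation:
BFS from (x=5, y=4) until reaching (x=9, y=1):
  Distance 0: (x=5, y=4)
  Distance 1: (x=5, y=3), (x=4, y=4), (x=6, y=4), (x=5, y=5)
  Distance 2: (x=5, y=2), (x=4, y=3), (x=6, y=3), (x=3, y=4), (x=7, y=4), (x=4, y=5), (x=6, y=5)
  Distance 3: (x=5, y=1), (x=4, y=2), (x=6, y=2), (x=3, y=3), (x=7, y=3), (x=2, y=4), (x=8, y=4), (x=3, y=5), (x=7, y=5)
  Distance 4: (x=5, y=0), (x=4, y=1), (x=6, y=1), (x=3, y=2), (x=7, y=2), (x=2, y=3), (x=8, y=3), (x=1, y=4), (x=9, y=4), (x=2, y=5), (x=8, y=5)
  Distance 5: (x=4, y=0), (x=6, y=0), (x=3, y=1), (x=7, y=1), (x=2, y=2), (x=8, y=2), (x=1, y=3), (x=9, y=3), (x=0, y=4), (x=10, y=4), (x=1, y=5)
  Distance 6: (x=3, y=0), (x=7, y=0), (x=2, y=1), (x=8, y=1), (x=1, y=2), (x=9, y=2), (x=0, y=3), (x=10, y=3), (x=0, y=5), (x=10, y=5)
  Distance 7: (x=2, y=0), (x=8, y=0), (x=1, y=1), (x=9, y=1), (x=0, y=2), (x=10, y=2)  <- goal reached here
One shortest path (7 moves): (x=5, y=4) -> (x=6, y=4) -> (x=7, y=4) -> (x=8, y=4) -> (x=9, y=4) -> (x=9, y=3) -> (x=9, y=2) -> (x=9, y=1)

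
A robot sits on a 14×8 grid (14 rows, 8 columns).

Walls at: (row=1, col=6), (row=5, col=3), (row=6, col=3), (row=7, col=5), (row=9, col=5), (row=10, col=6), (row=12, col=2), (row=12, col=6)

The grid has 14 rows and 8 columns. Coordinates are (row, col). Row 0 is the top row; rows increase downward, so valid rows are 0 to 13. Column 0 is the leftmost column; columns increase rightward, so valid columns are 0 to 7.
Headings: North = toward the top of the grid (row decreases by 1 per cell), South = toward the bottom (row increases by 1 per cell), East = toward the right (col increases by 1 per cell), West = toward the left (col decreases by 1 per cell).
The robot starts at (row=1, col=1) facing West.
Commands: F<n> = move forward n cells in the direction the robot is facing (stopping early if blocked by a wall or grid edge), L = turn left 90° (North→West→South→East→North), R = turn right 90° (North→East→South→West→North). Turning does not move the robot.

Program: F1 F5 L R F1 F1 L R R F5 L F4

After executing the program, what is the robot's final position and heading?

Start: (row=1, col=1), facing West
  F1: move forward 1, now at (row=1, col=0)
  F5: move forward 0/5 (blocked), now at (row=1, col=0)
  L: turn left, now facing South
  R: turn right, now facing West
  F1: move forward 0/1 (blocked), now at (row=1, col=0)
  F1: move forward 0/1 (blocked), now at (row=1, col=0)
  L: turn left, now facing South
  R: turn right, now facing West
  R: turn right, now facing North
  F5: move forward 1/5 (blocked), now at (row=0, col=0)
  L: turn left, now facing West
  F4: move forward 0/4 (blocked), now at (row=0, col=0)
Final: (row=0, col=0), facing West

Answer: Final position: (row=0, col=0), facing West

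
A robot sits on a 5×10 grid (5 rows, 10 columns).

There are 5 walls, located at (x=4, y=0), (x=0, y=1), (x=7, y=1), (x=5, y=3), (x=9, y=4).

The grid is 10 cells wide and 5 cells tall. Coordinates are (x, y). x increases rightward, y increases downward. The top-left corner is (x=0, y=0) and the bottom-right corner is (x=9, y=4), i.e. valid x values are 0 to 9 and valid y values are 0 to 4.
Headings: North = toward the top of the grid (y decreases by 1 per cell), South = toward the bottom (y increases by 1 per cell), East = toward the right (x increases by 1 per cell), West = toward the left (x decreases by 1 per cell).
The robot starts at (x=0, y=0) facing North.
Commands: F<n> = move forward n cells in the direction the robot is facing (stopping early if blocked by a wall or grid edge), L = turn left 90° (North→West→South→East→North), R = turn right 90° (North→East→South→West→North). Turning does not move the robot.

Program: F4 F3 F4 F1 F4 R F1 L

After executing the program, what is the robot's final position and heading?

Start: (x=0, y=0), facing North
  F4: move forward 0/4 (blocked), now at (x=0, y=0)
  F3: move forward 0/3 (blocked), now at (x=0, y=0)
  F4: move forward 0/4 (blocked), now at (x=0, y=0)
  F1: move forward 0/1 (blocked), now at (x=0, y=0)
  F4: move forward 0/4 (blocked), now at (x=0, y=0)
  R: turn right, now facing East
  F1: move forward 1, now at (x=1, y=0)
  L: turn left, now facing North
Final: (x=1, y=0), facing North

Answer: Final position: (x=1, y=0), facing North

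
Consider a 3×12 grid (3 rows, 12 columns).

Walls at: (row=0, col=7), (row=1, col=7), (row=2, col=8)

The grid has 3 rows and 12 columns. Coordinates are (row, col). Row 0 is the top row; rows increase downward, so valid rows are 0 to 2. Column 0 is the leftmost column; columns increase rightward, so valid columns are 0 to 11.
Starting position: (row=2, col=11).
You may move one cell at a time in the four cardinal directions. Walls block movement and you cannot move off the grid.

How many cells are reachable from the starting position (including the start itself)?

Answer: Reachable cells: 11

Derivation:
BFS flood-fill from (row=2, col=11):
  Distance 0: (row=2, col=11)
  Distance 1: (row=1, col=11), (row=2, col=10)
  Distance 2: (row=0, col=11), (row=1, col=10), (row=2, col=9)
  Distance 3: (row=0, col=10), (row=1, col=9)
  Distance 4: (row=0, col=9), (row=1, col=8)
  Distance 5: (row=0, col=8)
Total reachable: 11 (grid has 33 open cells total)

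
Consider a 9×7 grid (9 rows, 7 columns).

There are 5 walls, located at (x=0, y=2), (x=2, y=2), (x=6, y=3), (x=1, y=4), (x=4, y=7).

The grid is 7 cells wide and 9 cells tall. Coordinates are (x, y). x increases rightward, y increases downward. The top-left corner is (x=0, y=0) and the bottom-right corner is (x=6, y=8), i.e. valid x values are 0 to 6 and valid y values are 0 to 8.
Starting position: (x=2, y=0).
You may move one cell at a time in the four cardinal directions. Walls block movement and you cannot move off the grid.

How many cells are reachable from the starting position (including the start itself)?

BFS flood-fill from (x=2, y=0):
  Distance 0: (x=2, y=0)
  Distance 1: (x=1, y=0), (x=3, y=0), (x=2, y=1)
  Distance 2: (x=0, y=0), (x=4, y=0), (x=1, y=1), (x=3, y=1)
  Distance 3: (x=5, y=0), (x=0, y=1), (x=4, y=1), (x=1, y=2), (x=3, y=2)
  Distance 4: (x=6, y=0), (x=5, y=1), (x=4, y=2), (x=1, y=3), (x=3, y=3)
  Distance 5: (x=6, y=1), (x=5, y=2), (x=0, y=3), (x=2, y=3), (x=4, y=3), (x=3, y=4)
  Distance 6: (x=6, y=2), (x=5, y=3), (x=0, y=4), (x=2, y=4), (x=4, y=4), (x=3, y=5)
  Distance 7: (x=5, y=4), (x=0, y=5), (x=2, y=5), (x=4, y=5), (x=3, y=6)
  Distance 8: (x=6, y=4), (x=1, y=5), (x=5, y=5), (x=0, y=6), (x=2, y=6), (x=4, y=6), (x=3, y=7)
  Distance 9: (x=6, y=5), (x=1, y=6), (x=5, y=6), (x=0, y=7), (x=2, y=7), (x=3, y=8)
  Distance 10: (x=6, y=6), (x=1, y=7), (x=5, y=7), (x=0, y=8), (x=2, y=8), (x=4, y=8)
  Distance 11: (x=6, y=7), (x=1, y=8), (x=5, y=8)
  Distance 12: (x=6, y=8)
Total reachable: 58 (grid has 58 open cells total)

Answer: Reachable cells: 58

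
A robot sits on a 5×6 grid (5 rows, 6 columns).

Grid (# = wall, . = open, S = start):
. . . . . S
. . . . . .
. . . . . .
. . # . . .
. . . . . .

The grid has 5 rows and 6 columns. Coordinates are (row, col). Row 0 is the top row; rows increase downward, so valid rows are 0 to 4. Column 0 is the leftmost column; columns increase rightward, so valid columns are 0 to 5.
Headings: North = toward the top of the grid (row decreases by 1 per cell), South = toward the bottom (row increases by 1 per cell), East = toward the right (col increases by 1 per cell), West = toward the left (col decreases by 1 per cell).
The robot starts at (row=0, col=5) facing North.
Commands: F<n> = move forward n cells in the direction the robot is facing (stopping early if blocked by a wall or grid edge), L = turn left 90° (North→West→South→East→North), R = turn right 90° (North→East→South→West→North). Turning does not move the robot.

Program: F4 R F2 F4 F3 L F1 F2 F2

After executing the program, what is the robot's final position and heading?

Start: (row=0, col=5), facing North
  F4: move forward 0/4 (blocked), now at (row=0, col=5)
  R: turn right, now facing East
  F2: move forward 0/2 (blocked), now at (row=0, col=5)
  F4: move forward 0/4 (blocked), now at (row=0, col=5)
  F3: move forward 0/3 (blocked), now at (row=0, col=5)
  L: turn left, now facing North
  F1: move forward 0/1 (blocked), now at (row=0, col=5)
  F2: move forward 0/2 (blocked), now at (row=0, col=5)
  F2: move forward 0/2 (blocked), now at (row=0, col=5)
Final: (row=0, col=5), facing North

Answer: Final position: (row=0, col=5), facing North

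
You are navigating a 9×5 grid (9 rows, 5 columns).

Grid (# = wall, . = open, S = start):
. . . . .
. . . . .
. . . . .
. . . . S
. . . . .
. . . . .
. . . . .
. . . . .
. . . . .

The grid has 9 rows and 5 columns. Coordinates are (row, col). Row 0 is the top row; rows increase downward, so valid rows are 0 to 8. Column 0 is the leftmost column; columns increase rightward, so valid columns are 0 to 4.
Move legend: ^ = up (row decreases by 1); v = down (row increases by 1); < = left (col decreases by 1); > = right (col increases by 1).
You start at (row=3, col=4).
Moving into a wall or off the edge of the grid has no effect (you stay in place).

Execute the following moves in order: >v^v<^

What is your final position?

Start: (row=3, col=4)
  > (right): blocked, stay at (row=3, col=4)
  v (down): (row=3, col=4) -> (row=4, col=4)
  ^ (up): (row=4, col=4) -> (row=3, col=4)
  v (down): (row=3, col=4) -> (row=4, col=4)
  < (left): (row=4, col=4) -> (row=4, col=3)
  ^ (up): (row=4, col=3) -> (row=3, col=3)
Final: (row=3, col=3)

Answer: Final position: (row=3, col=3)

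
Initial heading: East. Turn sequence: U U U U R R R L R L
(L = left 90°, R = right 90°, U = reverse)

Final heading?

Answer: Final heading: West

Derivation:
Start: East
  U (U-turn (180°)) -> West
  U (U-turn (180°)) -> East
  U (U-turn (180°)) -> West
  U (U-turn (180°)) -> East
  R (right (90° clockwise)) -> South
  R (right (90° clockwise)) -> West
  R (right (90° clockwise)) -> North
  L (left (90° counter-clockwise)) -> West
  R (right (90° clockwise)) -> North
  L (left (90° counter-clockwise)) -> West
Final: West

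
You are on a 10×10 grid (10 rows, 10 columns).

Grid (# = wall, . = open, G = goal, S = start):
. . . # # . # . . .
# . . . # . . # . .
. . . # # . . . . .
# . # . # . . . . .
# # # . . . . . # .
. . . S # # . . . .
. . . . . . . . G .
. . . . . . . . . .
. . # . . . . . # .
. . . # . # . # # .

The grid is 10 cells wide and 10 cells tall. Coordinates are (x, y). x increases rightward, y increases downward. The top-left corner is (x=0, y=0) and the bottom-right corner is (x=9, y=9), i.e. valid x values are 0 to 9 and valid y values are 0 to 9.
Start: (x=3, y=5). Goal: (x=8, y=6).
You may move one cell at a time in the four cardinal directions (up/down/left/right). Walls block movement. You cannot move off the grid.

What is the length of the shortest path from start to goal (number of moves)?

BFS from (x=3, y=5) until reaching (x=8, y=6):
  Distance 0: (x=3, y=5)
  Distance 1: (x=3, y=4), (x=2, y=5), (x=3, y=6)
  Distance 2: (x=3, y=3), (x=4, y=4), (x=1, y=5), (x=2, y=6), (x=4, y=6), (x=3, y=7)
  Distance 3: (x=5, y=4), (x=0, y=5), (x=1, y=6), (x=5, y=6), (x=2, y=7), (x=4, y=7), (x=3, y=8)
  Distance 4: (x=5, y=3), (x=6, y=4), (x=0, y=6), (x=6, y=6), (x=1, y=7), (x=5, y=7), (x=4, y=8)
  Distance 5: (x=5, y=2), (x=6, y=3), (x=7, y=4), (x=6, y=5), (x=7, y=6), (x=0, y=7), (x=6, y=7), (x=1, y=8), (x=5, y=8), (x=4, y=9)
  Distance 6: (x=5, y=1), (x=6, y=2), (x=7, y=3), (x=7, y=5), (x=8, y=6), (x=7, y=7), (x=0, y=8), (x=6, y=8), (x=1, y=9)  <- goal reached here
One shortest path (6 moves): (x=3, y=5) -> (x=3, y=6) -> (x=4, y=6) -> (x=5, y=6) -> (x=6, y=6) -> (x=7, y=6) -> (x=8, y=6)

Answer: Shortest path length: 6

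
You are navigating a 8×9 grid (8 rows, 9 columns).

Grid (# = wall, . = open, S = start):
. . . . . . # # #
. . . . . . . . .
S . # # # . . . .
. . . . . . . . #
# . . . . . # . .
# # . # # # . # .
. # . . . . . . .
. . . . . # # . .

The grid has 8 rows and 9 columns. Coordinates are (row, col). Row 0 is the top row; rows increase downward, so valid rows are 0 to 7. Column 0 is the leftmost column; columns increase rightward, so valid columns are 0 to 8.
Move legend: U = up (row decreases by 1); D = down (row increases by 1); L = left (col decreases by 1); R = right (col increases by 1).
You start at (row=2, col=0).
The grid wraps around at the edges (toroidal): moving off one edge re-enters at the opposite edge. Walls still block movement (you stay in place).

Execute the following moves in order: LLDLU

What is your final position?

Start: (row=2, col=0)
  L (left): (row=2, col=0) -> (row=2, col=8)
  L (left): (row=2, col=8) -> (row=2, col=7)
  D (down): (row=2, col=7) -> (row=3, col=7)
  L (left): (row=3, col=7) -> (row=3, col=6)
  U (up): (row=3, col=6) -> (row=2, col=6)
Final: (row=2, col=6)

Answer: Final position: (row=2, col=6)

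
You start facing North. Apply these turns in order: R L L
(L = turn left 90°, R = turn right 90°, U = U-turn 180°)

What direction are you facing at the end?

Answer: Final heading: West

Derivation:
Start: North
  R (right (90° clockwise)) -> East
  L (left (90° counter-clockwise)) -> North
  L (left (90° counter-clockwise)) -> West
Final: West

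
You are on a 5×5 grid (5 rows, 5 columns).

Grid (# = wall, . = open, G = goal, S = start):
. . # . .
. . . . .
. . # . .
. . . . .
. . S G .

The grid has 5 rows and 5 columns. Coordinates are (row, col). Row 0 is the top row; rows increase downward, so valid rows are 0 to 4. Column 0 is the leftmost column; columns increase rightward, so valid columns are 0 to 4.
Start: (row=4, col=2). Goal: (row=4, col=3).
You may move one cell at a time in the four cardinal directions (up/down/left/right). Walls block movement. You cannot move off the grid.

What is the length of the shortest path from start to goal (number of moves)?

BFS from (row=4, col=2) until reaching (row=4, col=3):
  Distance 0: (row=4, col=2)
  Distance 1: (row=3, col=2), (row=4, col=1), (row=4, col=3)  <- goal reached here
One shortest path (1 moves): (row=4, col=2) -> (row=4, col=3)

Answer: Shortest path length: 1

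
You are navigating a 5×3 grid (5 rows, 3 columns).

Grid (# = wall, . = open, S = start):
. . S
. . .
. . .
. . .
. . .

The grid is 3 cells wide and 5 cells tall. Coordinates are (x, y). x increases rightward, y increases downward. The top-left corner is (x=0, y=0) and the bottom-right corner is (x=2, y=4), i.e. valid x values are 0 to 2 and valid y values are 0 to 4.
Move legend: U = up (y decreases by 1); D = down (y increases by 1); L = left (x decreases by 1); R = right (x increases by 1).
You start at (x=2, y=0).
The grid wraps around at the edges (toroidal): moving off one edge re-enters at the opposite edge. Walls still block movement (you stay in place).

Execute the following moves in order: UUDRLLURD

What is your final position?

Answer: Final position: (x=2, y=4)

Derivation:
Start: (x=2, y=0)
  U (up): (x=2, y=0) -> (x=2, y=4)
  U (up): (x=2, y=4) -> (x=2, y=3)
  D (down): (x=2, y=3) -> (x=2, y=4)
  R (right): (x=2, y=4) -> (x=0, y=4)
  L (left): (x=0, y=4) -> (x=2, y=4)
  L (left): (x=2, y=4) -> (x=1, y=4)
  U (up): (x=1, y=4) -> (x=1, y=3)
  R (right): (x=1, y=3) -> (x=2, y=3)
  D (down): (x=2, y=3) -> (x=2, y=4)
Final: (x=2, y=4)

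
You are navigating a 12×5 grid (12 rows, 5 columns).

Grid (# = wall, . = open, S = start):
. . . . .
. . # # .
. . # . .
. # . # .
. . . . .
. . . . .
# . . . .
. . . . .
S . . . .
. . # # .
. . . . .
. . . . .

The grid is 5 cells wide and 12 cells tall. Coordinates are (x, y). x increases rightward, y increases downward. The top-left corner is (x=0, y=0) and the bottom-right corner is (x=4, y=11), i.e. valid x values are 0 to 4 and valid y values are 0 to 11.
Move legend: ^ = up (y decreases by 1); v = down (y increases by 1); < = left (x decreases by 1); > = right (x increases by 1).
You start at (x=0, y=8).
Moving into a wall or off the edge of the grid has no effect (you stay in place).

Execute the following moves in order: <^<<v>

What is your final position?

Answer: Final position: (x=1, y=8)

Derivation:
Start: (x=0, y=8)
  < (left): blocked, stay at (x=0, y=8)
  ^ (up): (x=0, y=8) -> (x=0, y=7)
  < (left): blocked, stay at (x=0, y=7)
  < (left): blocked, stay at (x=0, y=7)
  v (down): (x=0, y=7) -> (x=0, y=8)
  > (right): (x=0, y=8) -> (x=1, y=8)
Final: (x=1, y=8)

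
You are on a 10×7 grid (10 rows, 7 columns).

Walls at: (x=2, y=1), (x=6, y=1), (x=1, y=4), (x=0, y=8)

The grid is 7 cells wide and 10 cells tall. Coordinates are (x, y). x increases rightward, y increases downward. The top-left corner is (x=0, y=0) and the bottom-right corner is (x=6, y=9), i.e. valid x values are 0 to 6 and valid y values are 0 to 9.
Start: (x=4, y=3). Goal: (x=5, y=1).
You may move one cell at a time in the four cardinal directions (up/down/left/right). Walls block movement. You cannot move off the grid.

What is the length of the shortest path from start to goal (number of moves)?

BFS from (x=4, y=3) until reaching (x=5, y=1):
  Distance 0: (x=4, y=3)
  Distance 1: (x=4, y=2), (x=3, y=3), (x=5, y=3), (x=4, y=4)
  Distance 2: (x=4, y=1), (x=3, y=2), (x=5, y=2), (x=2, y=3), (x=6, y=3), (x=3, y=4), (x=5, y=4), (x=4, y=5)
  Distance 3: (x=4, y=0), (x=3, y=1), (x=5, y=1), (x=2, y=2), (x=6, y=2), (x=1, y=3), (x=2, y=4), (x=6, y=4), (x=3, y=5), (x=5, y=5), (x=4, y=6)  <- goal reached here
One shortest path (3 moves): (x=4, y=3) -> (x=5, y=3) -> (x=5, y=2) -> (x=5, y=1)

Answer: Shortest path length: 3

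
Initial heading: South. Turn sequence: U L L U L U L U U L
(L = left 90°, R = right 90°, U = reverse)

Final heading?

Start: South
  U (U-turn (180°)) -> North
  L (left (90° counter-clockwise)) -> West
  L (left (90° counter-clockwise)) -> South
  U (U-turn (180°)) -> North
  L (left (90° counter-clockwise)) -> West
  U (U-turn (180°)) -> East
  L (left (90° counter-clockwise)) -> North
  U (U-turn (180°)) -> South
  U (U-turn (180°)) -> North
  L (left (90° counter-clockwise)) -> West
Final: West

Answer: Final heading: West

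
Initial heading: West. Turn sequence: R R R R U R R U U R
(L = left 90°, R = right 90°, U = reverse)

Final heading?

Answer: Final heading: North

Derivation:
Start: West
  R (right (90° clockwise)) -> North
  R (right (90° clockwise)) -> East
  R (right (90° clockwise)) -> South
  R (right (90° clockwise)) -> West
  U (U-turn (180°)) -> East
  R (right (90° clockwise)) -> South
  R (right (90° clockwise)) -> West
  U (U-turn (180°)) -> East
  U (U-turn (180°)) -> West
  R (right (90° clockwise)) -> North
Final: North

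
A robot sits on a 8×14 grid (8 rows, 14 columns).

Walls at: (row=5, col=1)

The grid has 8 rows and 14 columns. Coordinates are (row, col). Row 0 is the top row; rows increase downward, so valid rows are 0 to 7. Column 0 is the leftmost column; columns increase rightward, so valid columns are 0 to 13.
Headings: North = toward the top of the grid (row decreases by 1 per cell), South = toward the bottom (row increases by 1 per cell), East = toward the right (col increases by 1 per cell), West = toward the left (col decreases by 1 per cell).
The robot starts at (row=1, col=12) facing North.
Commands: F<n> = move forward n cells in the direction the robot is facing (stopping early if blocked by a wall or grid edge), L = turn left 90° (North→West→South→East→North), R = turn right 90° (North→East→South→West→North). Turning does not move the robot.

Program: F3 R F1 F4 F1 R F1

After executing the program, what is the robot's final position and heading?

Start: (row=1, col=12), facing North
  F3: move forward 1/3 (blocked), now at (row=0, col=12)
  R: turn right, now facing East
  F1: move forward 1, now at (row=0, col=13)
  F4: move forward 0/4 (blocked), now at (row=0, col=13)
  F1: move forward 0/1 (blocked), now at (row=0, col=13)
  R: turn right, now facing South
  F1: move forward 1, now at (row=1, col=13)
Final: (row=1, col=13), facing South

Answer: Final position: (row=1, col=13), facing South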